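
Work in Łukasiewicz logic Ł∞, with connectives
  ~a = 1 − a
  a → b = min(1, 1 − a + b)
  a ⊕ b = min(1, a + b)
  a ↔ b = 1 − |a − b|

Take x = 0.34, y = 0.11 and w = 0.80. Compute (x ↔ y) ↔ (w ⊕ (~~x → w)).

0.77

x ↔ y = 1 − |0.34 − 0.11| = 1 − 0.23 = 0.77
~x = 1 − 0.34 = 0.66
~~x = 1 − 0.66 = 0.34
~~x → w = min(1, 1 − 0.34 + 0.80) = min(1, 1.46) = 1.00
w ⊕ (~~x → w) = min(1, 0.80 + 1.00) = min(1, 1.80) = 1.00
(x ↔ y) ↔ (w ⊕ (~~x → w)) = 1 − |0.77 − 1.00| = 1 − 0.23 = 0.77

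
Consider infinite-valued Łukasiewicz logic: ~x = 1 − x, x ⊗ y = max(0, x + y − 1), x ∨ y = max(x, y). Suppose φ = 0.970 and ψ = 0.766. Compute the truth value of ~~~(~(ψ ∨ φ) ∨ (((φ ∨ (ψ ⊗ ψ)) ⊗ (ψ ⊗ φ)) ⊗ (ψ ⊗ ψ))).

0.762

ψ ∨ φ = max(0.766, 0.970) = 0.970
~(ψ ∨ φ) = 1 − 0.970 = 0.030
ψ ⊗ ψ = max(0, 0.766 + 0.766 − 1) = max(0, 0.532) = 0.532
φ ∨ (ψ ⊗ ψ) = max(0.970, 0.532) = 0.970
ψ ⊗ φ = max(0, 0.766 + 0.970 − 1) = max(0, 0.736) = 0.736
(φ ∨ (ψ ⊗ ψ)) ⊗ (ψ ⊗ φ) = max(0, 0.970 + 0.736 − 1) = max(0, 0.706) = 0.706
((φ ∨ (ψ ⊗ ψ)) ⊗ (ψ ⊗ φ)) ⊗ (ψ ⊗ ψ) = max(0, 0.706 + 0.532 − 1) = max(0, 0.238) = 0.238
~(ψ ∨ φ) ∨ (((φ ∨ (ψ ⊗ ψ)) ⊗ (ψ ⊗ φ)) ⊗ (ψ ⊗ ψ)) = max(0.030, 0.238) = 0.238
~(~(ψ ∨ φ) ∨ (((φ ∨ (ψ ⊗ ψ)) ⊗ (ψ ⊗ φ)) ⊗ (ψ ⊗ ψ))) = 1 − 0.238 = 0.762
~~(~(ψ ∨ φ) ∨ (((φ ∨ (ψ ⊗ ψ)) ⊗ (ψ ⊗ φ)) ⊗ (ψ ⊗ ψ))) = 1 − 0.762 = 0.238
~~~(~(ψ ∨ φ) ∨ (((φ ∨ (ψ ⊗ ψ)) ⊗ (ψ ⊗ φ)) ⊗ (ψ ⊗ ψ))) = 1 − 0.238 = 0.762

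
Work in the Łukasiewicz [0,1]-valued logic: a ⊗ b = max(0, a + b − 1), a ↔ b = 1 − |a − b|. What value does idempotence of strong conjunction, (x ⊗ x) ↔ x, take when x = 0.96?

0.96

x ⊗ x = max(0, 0.96 + 0.96 − 1) = max(0, 0.92) = 0.92
(x ⊗ x) ↔ x = 1 − |0.92 − 0.96| = 1 − 0.04 = 0.96
(The value 0.96 < 1 shows this instance is not satisfied; fails in Ł∞ since a ⊗ a = max(0, 2a−1) ≠ a in general.)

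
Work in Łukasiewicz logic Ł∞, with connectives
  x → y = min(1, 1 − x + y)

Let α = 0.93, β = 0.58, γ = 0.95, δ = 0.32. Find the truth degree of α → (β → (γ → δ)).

0.86

γ → δ = min(1, 1 − 0.95 + 0.32) = min(1, 0.37) = 0.37
β → (γ → δ) = min(1, 1 − 0.58 + 0.37) = min(1, 0.79) = 0.79
α → (β → (γ → δ)) = min(1, 1 − 0.93 + 0.79) = min(1, 0.86) = 0.86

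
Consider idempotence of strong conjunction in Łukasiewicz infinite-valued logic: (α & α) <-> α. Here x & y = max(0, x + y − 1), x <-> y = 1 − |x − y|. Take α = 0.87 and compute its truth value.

α & α = max(0, 0.87 + 0.87 − 1) = max(0, 0.74) = 0.74
(α & α) <-> α = 1 − |0.74 − 0.87| = 1 − 0.13 = 0.87
(The value 0.87 < 1 shows this instance is not satisfied; fails in Ł∞ since a ⊗ a = max(0, 2a−1) ≠ a in general.)

0.87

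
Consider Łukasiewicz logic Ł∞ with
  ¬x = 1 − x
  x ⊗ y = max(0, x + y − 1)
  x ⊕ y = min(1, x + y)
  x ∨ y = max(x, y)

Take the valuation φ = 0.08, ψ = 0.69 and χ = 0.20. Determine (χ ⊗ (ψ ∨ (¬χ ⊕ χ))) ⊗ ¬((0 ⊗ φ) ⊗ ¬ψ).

¬χ = 1 − 0.20 = 0.80
¬χ ⊕ χ = min(1, 0.80 + 0.20) = min(1, 1.00) = 1.00
ψ ∨ (¬χ ⊕ χ) = max(0.69, 1.00) = 1.00
χ ⊗ (ψ ∨ (¬χ ⊕ χ)) = max(0, 0.20 + 1.00 − 1) = max(0, 0.20) = 0.20
0 ⊗ φ = max(0, 0.00 + 0.08 − 1) = max(0, -0.92) = 0.00
¬ψ = 1 − 0.69 = 0.31
(0 ⊗ φ) ⊗ ¬ψ = max(0, 0.00 + 0.31 − 1) = max(0, -0.69) = 0.00
¬((0 ⊗ φ) ⊗ ¬ψ) = 1 − 0.00 = 1.00
(χ ⊗ (ψ ∨ (¬χ ⊕ χ))) ⊗ ¬((0 ⊗ φ) ⊗ ¬ψ) = max(0, 0.20 + 1.00 − 1) = max(0, 0.20) = 0.20

0.20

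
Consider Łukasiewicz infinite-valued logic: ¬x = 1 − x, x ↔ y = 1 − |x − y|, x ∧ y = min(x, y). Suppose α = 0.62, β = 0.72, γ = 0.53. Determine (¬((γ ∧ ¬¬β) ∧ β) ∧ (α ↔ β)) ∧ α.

¬β = 1 − 0.72 = 0.28
¬¬β = 1 − 0.28 = 0.72
γ ∧ ¬¬β = min(0.53, 0.72) = 0.53
(γ ∧ ¬¬β) ∧ β = min(0.53, 0.72) = 0.53
¬((γ ∧ ¬¬β) ∧ β) = 1 − 0.53 = 0.47
α ↔ β = 1 − |0.62 − 0.72| = 1 − 0.10 = 0.90
¬((γ ∧ ¬¬β) ∧ β) ∧ (α ↔ β) = min(0.47, 0.90) = 0.47
(¬((γ ∧ ¬¬β) ∧ β) ∧ (α ↔ β)) ∧ α = min(0.47, 0.62) = 0.47

0.47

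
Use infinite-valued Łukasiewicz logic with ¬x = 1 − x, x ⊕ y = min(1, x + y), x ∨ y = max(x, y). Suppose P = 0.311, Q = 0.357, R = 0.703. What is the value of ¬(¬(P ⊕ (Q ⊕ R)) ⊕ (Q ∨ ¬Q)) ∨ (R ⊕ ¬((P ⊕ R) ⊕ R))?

0.703

Q ⊕ R = min(1, 0.357 + 0.703) = min(1, 1.060) = 1.000
P ⊕ (Q ⊕ R) = min(1, 0.311 + 1.000) = min(1, 1.311) = 1.000
¬(P ⊕ (Q ⊕ R)) = 1 − 1.000 = 0.000
¬Q = 1 − 0.357 = 0.643
Q ∨ ¬Q = max(0.357, 0.643) = 0.643
¬(P ⊕ (Q ⊕ R)) ⊕ (Q ∨ ¬Q) = min(1, 0.000 + 0.643) = min(1, 0.643) = 0.643
¬(¬(P ⊕ (Q ⊕ R)) ⊕ (Q ∨ ¬Q)) = 1 − 0.643 = 0.357
P ⊕ R = min(1, 0.311 + 0.703) = min(1, 1.014) = 1.000
(P ⊕ R) ⊕ R = min(1, 1.000 + 0.703) = min(1, 1.703) = 1.000
¬((P ⊕ R) ⊕ R) = 1 − 1.000 = 0.000
R ⊕ ¬((P ⊕ R) ⊕ R) = min(1, 0.703 + 0.000) = min(1, 0.703) = 0.703
¬(¬(P ⊕ (Q ⊕ R)) ⊕ (Q ∨ ¬Q)) ∨ (R ⊕ ¬((P ⊕ R) ⊕ R)) = max(0.357, 0.703) = 0.703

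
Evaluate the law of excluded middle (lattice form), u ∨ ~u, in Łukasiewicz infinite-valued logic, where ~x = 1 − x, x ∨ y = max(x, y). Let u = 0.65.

0.65

~u = 1 − 0.65 = 0.35
u ∨ ~u = max(0.65, 0.35) = 0.65
(The value 0.65 < 1 shows this instance is not satisfied; not a Ł∞-tautology — its value is max(a, 1−a).)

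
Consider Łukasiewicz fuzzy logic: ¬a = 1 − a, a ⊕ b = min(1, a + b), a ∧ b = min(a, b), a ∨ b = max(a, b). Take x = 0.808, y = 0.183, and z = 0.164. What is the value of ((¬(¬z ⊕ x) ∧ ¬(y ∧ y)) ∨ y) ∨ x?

¬z = 1 − 0.164 = 0.836
¬z ⊕ x = min(1, 0.836 + 0.808) = min(1, 1.644) = 1.000
¬(¬z ⊕ x) = 1 − 1.000 = 0.000
y ∧ y = min(0.183, 0.183) = 0.183
¬(y ∧ y) = 1 − 0.183 = 0.817
¬(¬z ⊕ x) ∧ ¬(y ∧ y) = min(0.000, 0.817) = 0.000
(¬(¬z ⊕ x) ∧ ¬(y ∧ y)) ∨ y = max(0.000, 0.183) = 0.183
((¬(¬z ⊕ x) ∧ ¬(y ∧ y)) ∨ y) ∨ x = max(0.183, 0.808) = 0.808

0.808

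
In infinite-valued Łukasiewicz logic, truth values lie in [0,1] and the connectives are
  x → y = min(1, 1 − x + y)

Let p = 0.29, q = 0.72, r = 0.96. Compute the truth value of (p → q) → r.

p → q = min(1, 1 − 0.29 + 0.72) = min(1, 1.43) = 1.00
(p → q) → r = min(1, 1 − 1.00 + 0.96) = min(1, 0.96) = 0.96

0.96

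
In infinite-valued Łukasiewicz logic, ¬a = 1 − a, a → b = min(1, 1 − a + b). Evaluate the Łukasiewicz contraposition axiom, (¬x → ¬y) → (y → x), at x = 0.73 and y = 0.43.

¬x = 1 − 0.73 = 0.27
¬y = 1 − 0.43 = 0.57
¬x → ¬y = min(1, 1 − 0.27 + 0.57) = min(1, 1.30) = 1.00
y → x = min(1, 1 − 0.43 + 0.73) = min(1, 1.30) = 1.00
(¬x → ¬y) → (y → x) = min(1, 1 − 1.00 + 1.00) = min(1, 1.00) = 1.00
(As expected: an axiom of Ł∞, always 1.)

1.00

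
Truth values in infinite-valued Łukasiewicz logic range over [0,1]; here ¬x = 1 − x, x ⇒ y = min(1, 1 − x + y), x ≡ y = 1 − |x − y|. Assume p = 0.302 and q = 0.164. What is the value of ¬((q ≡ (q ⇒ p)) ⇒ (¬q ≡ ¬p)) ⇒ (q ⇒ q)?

1.000

q ⇒ p = min(1, 1 − 0.164 + 0.302) = min(1, 1.138) = 1.000
q ≡ (q ⇒ p) = 1 − |0.164 − 1.000| = 1 − 0.836 = 0.164
¬q = 1 − 0.164 = 0.836
¬p = 1 − 0.302 = 0.698
¬q ≡ ¬p = 1 − |0.836 − 0.698| = 1 − 0.138 = 0.862
(q ≡ (q ⇒ p)) ⇒ (¬q ≡ ¬p) = min(1, 1 − 0.164 + 0.862) = min(1, 1.698) = 1.000
¬((q ≡ (q ⇒ p)) ⇒ (¬q ≡ ¬p)) = 1 − 1.000 = 0.000
q ⇒ q = min(1, 1 − 0.164 + 0.164) = min(1, 1.000) = 1.000
¬((q ≡ (q ⇒ p)) ⇒ (¬q ≡ ¬p)) ⇒ (q ⇒ q) = min(1, 1 − 0.000 + 1.000) = min(1, 2.000) = 1.000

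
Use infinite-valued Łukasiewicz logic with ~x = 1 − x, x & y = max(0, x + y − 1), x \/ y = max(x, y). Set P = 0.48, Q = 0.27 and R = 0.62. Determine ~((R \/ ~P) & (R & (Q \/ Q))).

~P = 1 − 0.48 = 0.52
R \/ ~P = max(0.62, 0.52) = 0.62
Q \/ Q = max(0.27, 0.27) = 0.27
R & (Q \/ Q) = max(0, 0.62 + 0.27 − 1) = max(0, -0.11) = 0.00
(R \/ ~P) & (R & (Q \/ Q)) = max(0, 0.62 + 0.00 − 1) = max(0, -0.38) = 0.00
~((R \/ ~P) & (R & (Q \/ Q))) = 1 − 0.00 = 1.00

1.00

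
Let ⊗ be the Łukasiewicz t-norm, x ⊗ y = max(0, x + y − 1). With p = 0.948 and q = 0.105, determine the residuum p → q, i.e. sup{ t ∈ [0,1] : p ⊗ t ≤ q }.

0.157

The residuum of the Łukasiewicz t-norm gives the supremum: min(1, 1 − 0.948 + 0.105).
1 − 0.948 + 0.105 = 0.157, so t = min(1, 0.157) = 0.157.
Check: 0.948 ⊗ 0.157 = max(0, 0.105) = 0.105 ≤ 0.105.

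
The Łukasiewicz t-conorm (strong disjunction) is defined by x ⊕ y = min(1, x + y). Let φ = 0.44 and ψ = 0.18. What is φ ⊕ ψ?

0.62

φ ⊕ ψ = min(1, 0.44 + 0.18) = min(1, 0.62) = 0.62
For comparison, the Gödel t-conorm max(x, y) would give 0.44.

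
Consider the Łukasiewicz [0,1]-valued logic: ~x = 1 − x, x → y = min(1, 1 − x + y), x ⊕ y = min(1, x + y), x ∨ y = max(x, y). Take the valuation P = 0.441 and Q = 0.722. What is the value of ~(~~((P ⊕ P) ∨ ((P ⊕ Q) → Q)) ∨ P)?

P ⊕ P = min(1, 0.441 + 0.441) = min(1, 0.882) = 0.882
P ⊕ Q = min(1, 0.441 + 0.722) = min(1, 1.163) = 1.000
(P ⊕ Q) → Q = min(1, 1 − 1.000 + 0.722) = min(1, 0.722) = 0.722
(P ⊕ P) ∨ ((P ⊕ Q) → Q) = max(0.882, 0.722) = 0.882
~((P ⊕ P) ∨ ((P ⊕ Q) → Q)) = 1 − 0.882 = 0.118
~~((P ⊕ P) ∨ ((P ⊕ Q) → Q)) = 1 − 0.118 = 0.882
~~((P ⊕ P) ∨ ((P ⊕ Q) → Q)) ∨ P = max(0.882, 0.441) = 0.882
~(~~((P ⊕ P) ∨ ((P ⊕ Q) → Q)) ∨ P) = 1 − 0.882 = 0.118

0.118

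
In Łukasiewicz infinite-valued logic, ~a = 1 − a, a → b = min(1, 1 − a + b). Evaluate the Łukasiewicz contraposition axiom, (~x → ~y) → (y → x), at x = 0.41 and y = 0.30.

~x = 1 − 0.41 = 0.59
~y = 1 − 0.30 = 0.70
~x → ~y = min(1, 1 − 0.59 + 0.70) = min(1, 1.11) = 1.00
y → x = min(1, 1 − 0.30 + 0.41) = min(1, 1.11) = 1.00
(~x → ~y) → (y → x) = min(1, 1 − 1.00 + 1.00) = min(1, 1.00) = 1.00
(As expected: an axiom of Ł∞, always 1.)

1.00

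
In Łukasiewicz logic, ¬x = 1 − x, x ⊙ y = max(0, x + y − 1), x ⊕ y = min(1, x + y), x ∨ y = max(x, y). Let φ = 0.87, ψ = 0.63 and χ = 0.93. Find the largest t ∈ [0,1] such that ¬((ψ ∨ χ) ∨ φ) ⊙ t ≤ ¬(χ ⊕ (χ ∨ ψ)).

0.93

ψ ∨ χ = max(0.63, 0.93) = 0.93
(ψ ∨ χ) ∨ φ = max(0.93, 0.87) = 0.93
¬((ψ ∨ χ) ∨ φ) = 1 − 0.93 = 0.07
So the left factor is ¬((ψ ∨ χ) ∨ φ) = 0.07.
χ ∨ ψ = max(0.93, 0.63) = 0.93
χ ⊕ (χ ∨ ψ) = min(1, 0.93 + 0.93) = min(1, 1.86) = 1.00
¬(χ ⊕ (χ ∨ ψ)) = 1 − 1.00 = 0.00
So the right-hand bound is ¬(χ ⊕ (χ ∨ ψ)) = 0.00.
The residuum of the Łukasiewicz t-norm gives the supremum: min(1, 1 − 0.07 + 0.00).
1 − 0.07 + 0.00 = 0.93, so t = min(1, 0.93) = 0.93.
Check: 0.07 ⊙ 0.93 = max(0, 0.00) = 0.00 ≤ 0.00.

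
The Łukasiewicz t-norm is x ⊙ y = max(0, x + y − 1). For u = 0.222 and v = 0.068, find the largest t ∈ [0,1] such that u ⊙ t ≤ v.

0.846

The residuum of the Łukasiewicz t-norm gives the supremum: min(1, 1 − 0.222 + 0.068).
1 − 0.222 + 0.068 = 0.846, so t = min(1, 0.846) = 0.846.
Check: 0.222 ⊙ 0.846 = max(0, 0.068) = 0.068 ≤ 0.068.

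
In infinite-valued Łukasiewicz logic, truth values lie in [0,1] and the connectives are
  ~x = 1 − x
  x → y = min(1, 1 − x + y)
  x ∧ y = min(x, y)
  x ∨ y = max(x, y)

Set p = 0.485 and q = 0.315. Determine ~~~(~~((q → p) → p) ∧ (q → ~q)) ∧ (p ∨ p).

0.485

q → p = min(1, 1 − 0.315 + 0.485) = min(1, 1.170) = 1.000
(q → p) → p = min(1, 1 − 1.000 + 0.485) = min(1, 0.485) = 0.485
~((q → p) → p) = 1 − 0.485 = 0.515
~~((q → p) → p) = 1 − 0.515 = 0.485
~q = 1 − 0.315 = 0.685
q → ~q = min(1, 1 − 0.315 + 0.685) = min(1, 1.370) = 1.000
~~((q → p) → p) ∧ (q → ~q) = min(0.485, 1.000) = 0.485
~(~~((q → p) → p) ∧ (q → ~q)) = 1 − 0.485 = 0.515
~~(~~((q → p) → p) ∧ (q → ~q)) = 1 − 0.515 = 0.485
~~~(~~((q → p) → p) ∧ (q → ~q)) = 1 − 0.485 = 0.515
p ∨ p = max(0.485, 0.485) = 0.485
~~~(~~((q → p) → p) ∧ (q → ~q)) ∧ (p ∨ p) = min(0.515, 0.485) = 0.485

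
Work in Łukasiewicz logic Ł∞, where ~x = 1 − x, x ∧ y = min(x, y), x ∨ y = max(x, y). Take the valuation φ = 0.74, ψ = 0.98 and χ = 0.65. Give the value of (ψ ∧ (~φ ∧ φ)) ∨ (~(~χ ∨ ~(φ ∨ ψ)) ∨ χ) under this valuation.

~φ = 1 − 0.74 = 0.26
~φ ∧ φ = min(0.26, 0.74) = 0.26
ψ ∧ (~φ ∧ φ) = min(0.98, 0.26) = 0.26
~χ = 1 − 0.65 = 0.35
φ ∨ ψ = max(0.74, 0.98) = 0.98
~(φ ∨ ψ) = 1 − 0.98 = 0.02
~χ ∨ ~(φ ∨ ψ) = max(0.35, 0.02) = 0.35
~(~χ ∨ ~(φ ∨ ψ)) = 1 − 0.35 = 0.65
~(~χ ∨ ~(φ ∨ ψ)) ∨ χ = max(0.65, 0.65) = 0.65
(ψ ∧ (~φ ∧ φ)) ∨ (~(~χ ∨ ~(φ ∨ ψ)) ∨ χ) = max(0.26, 0.65) = 0.65

0.65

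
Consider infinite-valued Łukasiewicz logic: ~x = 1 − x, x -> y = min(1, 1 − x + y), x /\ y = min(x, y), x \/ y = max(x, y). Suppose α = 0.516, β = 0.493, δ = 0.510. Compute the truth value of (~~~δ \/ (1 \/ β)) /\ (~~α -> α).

1.000

~δ = 1 − 0.510 = 0.490
~~δ = 1 − 0.490 = 0.510
~~~δ = 1 − 0.510 = 0.490
1 \/ β = max(1.000, 0.493) = 1.000
~~~δ \/ (1 \/ β) = max(0.490, 1.000) = 1.000
~α = 1 − 0.516 = 0.484
~~α = 1 − 0.484 = 0.516
~~α -> α = min(1, 1 − 0.516 + 0.516) = min(1, 1.000) = 1.000
(~~~δ \/ (1 \/ β)) /\ (~~α -> α) = min(1.000, 1.000) = 1.000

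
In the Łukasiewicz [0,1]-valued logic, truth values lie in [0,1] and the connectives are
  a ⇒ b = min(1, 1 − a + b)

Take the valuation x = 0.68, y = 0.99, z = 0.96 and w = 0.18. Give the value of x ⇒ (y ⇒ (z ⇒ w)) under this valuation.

0.55

z ⇒ w = min(1, 1 − 0.96 + 0.18) = min(1, 0.22) = 0.22
y ⇒ (z ⇒ w) = min(1, 1 − 0.99 + 0.22) = min(1, 0.23) = 0.23
x ⇒ (y ⇒ (z ⇒ w)) = min(1, 1 − 0.68 + 0.23) = min(1, 0.55) = 0.55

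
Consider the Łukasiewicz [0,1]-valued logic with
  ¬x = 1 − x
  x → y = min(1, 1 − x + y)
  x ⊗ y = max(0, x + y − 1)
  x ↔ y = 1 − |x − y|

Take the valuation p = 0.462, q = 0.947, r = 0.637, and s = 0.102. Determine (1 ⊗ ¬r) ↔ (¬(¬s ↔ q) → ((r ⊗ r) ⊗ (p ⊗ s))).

¬r = 1 − 0.637 = 0.363
1 ⊗ ¬r = max(0, 1.000 + 0.363 − 1) = max(0, 0.363) = 0.363
¬s = 1 − 0.102 = 0.898
¬s ↔ q = 1 − |0.898 − 0.947| = 1 − 0.049 = 0.951
¬(¬s ↔ q) = 1 − 0.951 = 0.049
r ⊗ r = max(0, 0.637 + 0.637 − 1) = max(0, 0.274) = 0.274
p ⊗ s = max(0, 0.462 + 0.102 − 1) = max(0, -0.436) = 0.000
(r ⊗ r) ⊗ (p ⊗ s) = max(0, 0.274 + 0.000 − 1) = max(0, -0.726) = 0.000
¬(¬s ↔ q) → ((r ⊗ r) ⊗ (p ⊗ s)) = min(1, 1 − 0.049 + 0.000) = min(1, 0.951) = 0.951
(1 ⊗ ¬r) ↔ (¬(¬s ↔ q) → ((r ⊗ r) ⊗ (p ⊗ s))) = 1 − |0.363 − 0.951| = 1 − 0.588 = 0.412

0.412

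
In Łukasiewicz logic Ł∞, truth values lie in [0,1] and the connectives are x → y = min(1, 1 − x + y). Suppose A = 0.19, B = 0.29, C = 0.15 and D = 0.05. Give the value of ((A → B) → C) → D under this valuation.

0.90

A → B = min(1, 1 − 0.19 + 0.29) = min(1, 1.10) = 1.00
(A → B) → C = min(1, 1 − 1.00 + 0.15) = min(1, 0.15) = 0.15
((A → B) → C) → D = min(1, 1 − 0.15 + 0.05) = min(1, 0.90) = 0.90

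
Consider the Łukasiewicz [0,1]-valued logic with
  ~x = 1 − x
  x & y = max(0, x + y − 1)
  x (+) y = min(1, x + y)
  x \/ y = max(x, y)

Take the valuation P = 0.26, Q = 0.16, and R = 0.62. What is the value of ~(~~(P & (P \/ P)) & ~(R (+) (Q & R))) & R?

P \/ P = max(0.26, 0.26) = 0.26
P & (P \/ P) = max(0, 0.26 + 0.26 − 1) = max(0, -0.48) = 0.00
~(P & (P \/ P)) = 1 − 0.00 = 1.00
~~(P & (P \/ P)) = 1 − 1.00 = 0.00
Q & R = max(0, 0.16 + 0.62 − 1) = max(0, -0.22) = 0.00
R (+) (Q & R) = min(1, 0.62 + 0.00) = min(1, 0.62) = 0.62
~(R (+) (Q & R)) = 1 − 0.62 = 0.38
~~(P & (P \/ P)) & ~(R (+) (Q & R)) = max(0, 0.00 + 0.38 − 1) = max(0, -0.62) = 0.00
~(~~(P & (P \/ P)) & ~(R (+) (Q & R))) = 1 − 0.00 = 1.00
~(~~(P & (P \/ P)) & ~(R (+) (Q & R))) & R = max(0, 1.00 + 0.62 − 1) = max(0, 0.62) = 0.62

0.62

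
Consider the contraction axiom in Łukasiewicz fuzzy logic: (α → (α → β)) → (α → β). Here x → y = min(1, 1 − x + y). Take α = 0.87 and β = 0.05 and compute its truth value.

α → β = min(1, 1 − 0.87 + 0.05) = min(1, 0.18) = 0.18
α → (α → β) = min(1, 1 − 0.87 + 0.18) = min(1, 0.31) = 0.31
(α → (α → β)) → (α → β) = min(1, 1 − 0.31 + 0.18) = min(1, 0.87) = 0.87
(The value 0.87 < 1 shows this instance is not satisfied; fails in Ł∞ (the t-norm is not idempotent).)

0.87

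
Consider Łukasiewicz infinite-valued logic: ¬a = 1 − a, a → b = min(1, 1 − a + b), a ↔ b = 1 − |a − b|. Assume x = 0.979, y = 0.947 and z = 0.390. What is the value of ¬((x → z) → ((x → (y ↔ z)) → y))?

0.000

x → z = min(1, 1 − 0.979 + 0.390) = min(1, 0.411) = 0.411
y ↔ z = 1 − |0.947 − 0.390| = 1 − 0.557 = 0.443
x → (y ↔ z) = min(1, 1 − 0.979 + 0.443) = min(1, 0.464) = 0.464
(x → (y ↔ z)) → y = min(1, 1 − 0.464 + 0.947) = min(1, 1.483) = 1.000
(x → z) → ((x → (y ↔ z)) → y) = min(1, 1 − 0.411 + 1.000) = min(1, 1.589) = 1.000
¬((x → z) → ((x → (y ↔ z)) → y)) = 1 − 1.000 = 0.000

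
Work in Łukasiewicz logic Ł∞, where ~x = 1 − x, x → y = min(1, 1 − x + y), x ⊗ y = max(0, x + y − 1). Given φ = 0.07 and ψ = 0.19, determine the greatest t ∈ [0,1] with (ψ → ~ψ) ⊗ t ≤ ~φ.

0.93

~ψ = 1 − 0.19 = 0.81
ψ → ~ψ = min(1, 1 − 0.19 + 0.81) = min(1, 1.62) = 1.00
So the left factor is ψ → ~ψ = 1.00.
~φ = 1 − 0.07 = 0.93
So the right-hand bound is ~φ = 0.93.
The residuum of the Łukasiewicz t-norm gives the supremum: min(1, 1 − 1.00 + 0.93).
1 − 1.00 + 0.93 = 0.93, so t = min(1, 0.93) = 0.93.
Check: 1.00 ⊗ 0.93 = max(0, 0.93) = 0.93 ≤ 0.93.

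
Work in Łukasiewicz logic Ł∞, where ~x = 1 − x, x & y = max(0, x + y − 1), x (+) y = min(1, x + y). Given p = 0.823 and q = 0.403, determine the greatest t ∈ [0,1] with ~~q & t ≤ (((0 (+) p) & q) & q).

0.597

~q = 1 − 0.403 = 0.597
~~q = 1 − 0.597 = 0.403
So the left factor is ~~q = 0.403.
0 (+) p = min(1, 0.000 + 0.823) = min(1, 0.823) = 0.823
(0 (+) p) & q = max(0, 0.823 + 0.403 − 1) = max(0, 0.226) = 0.226
((0 (+) p) & q) & q = max(0, 0.226 + 0.403 − 1) = max(0, -0.371) = 0.000
So the right-hand bound is ((0 (+) p) & q) & q = 0.000.
The residuum of the Łukasiewicz t-norm gives the supremum: min(1, 1 − 0.403 + 0.000).
1 − 0.403 + 0.000 = 0.597, so t = min(1, 0.597) = 0.597.
Check: 0.403 & 0.597 = max(0, 0.000) = 0.000 ≤ 0.000.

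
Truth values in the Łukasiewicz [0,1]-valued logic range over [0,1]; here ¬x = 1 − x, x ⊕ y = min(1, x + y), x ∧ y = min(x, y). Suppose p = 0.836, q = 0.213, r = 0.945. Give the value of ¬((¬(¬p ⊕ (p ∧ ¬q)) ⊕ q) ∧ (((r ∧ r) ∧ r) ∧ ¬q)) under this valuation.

0.738

¬p = 1 − 0.836 = 0.164
¬q = 1 − 0.213 = 0.787
p ∧ ¬q = min(0.836, 0.787) = 0.787
¬p ⊕ (p ∧ ¬q) = min(1, 0.164 + 0.787) = min(1, 0.951) = 0.951
¬(¬p ⊕ (p ∧ ¬q)) = 1 − 0.951 = 0.049
¬(¬p ⊕ (p ∧ ¬q)) ⊕ q = min(1, 0.049 + 0.213) = min(1, 0.262) = 0.262
r ∧ r = min(0.945, 0.945) = 0.945
(r ∧ r) ∧ r = min(0.945, 0.945) = 0.945
((r ∧ r) ∧ r) ∧ ¬q = min(0.945, 0.787) = 0.787
(¬(¬p ⊕ (p ∧ ¬q)) ⊕ q) ∧ (((r ∧ r) ∧ r) ∧ ¬q) = min(0.262, 0.787) = 0.262
¬((¬(¬p ⊕ (p ∧ ¬q)) ⊕ q) ∧ (((r ∧ r) ∧ r) ∧ ¬q)) = 1 − 0.262 = 0.738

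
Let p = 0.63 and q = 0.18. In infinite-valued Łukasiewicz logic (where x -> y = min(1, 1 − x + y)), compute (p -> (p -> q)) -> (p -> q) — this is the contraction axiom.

p -> q = min(1, 1 − 0.63 + 0.18) = min(1, 0.55) = 0.55
p -> (p -> q) = min(1, 1 − 0.63 + 0.55) = min(1, 0.92) = 0.92
(p -> (p -> q)) -> (p -> q) = min(1, 1 − 0.92 + 0.55) = min(1, 0.63) = 0.63
(The value 0.63 < 1 shows this instance is not satisfied; fails in Ł∞ (the t-norm is not idempotent).)

0.63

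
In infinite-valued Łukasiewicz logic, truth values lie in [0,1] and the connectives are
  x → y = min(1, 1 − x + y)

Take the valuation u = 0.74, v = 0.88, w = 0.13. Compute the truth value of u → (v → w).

v → w = min(1, 1 − 0.88 + 0.13) = min(1, 0.25) = 0.25
u → (v → w) = min(1, 1 − 0.74 + 0.25) = min(1, 0.51) = 0.51

0.51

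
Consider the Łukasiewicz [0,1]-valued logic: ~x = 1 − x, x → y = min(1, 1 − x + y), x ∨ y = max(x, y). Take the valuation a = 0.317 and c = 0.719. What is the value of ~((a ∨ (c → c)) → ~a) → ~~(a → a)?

1.000

c → c = min(1, 1 − 0.719 + 0.719) = min(1, 1.000) = 1.000
a ∨ (c → c) = max(0.317, 1.000) = 1.000
~a = 1 − 0.317 = 0.683
(a ∨ (c → c)) → ~a = min(1, 1 − 1.000 + 0.683) = min(1, 0.683) = 0.683
~((a ∨ (c → c)) → ~a) = 1 − 0.683 = 0.317
a → a = min(1, 1 − 0.317 + 0.317) = min(1, 1.000) = 1.000
~(a → a) = 1 − 1.000 = 0.000
~~(a → a) = 1 − 0.000 = 1.000
~((a ∨ (c → c)) → ~a) → ~~(a → a) = min(1, 1 − 0.317 + 1.000) = min(1, 1.683) = 1.000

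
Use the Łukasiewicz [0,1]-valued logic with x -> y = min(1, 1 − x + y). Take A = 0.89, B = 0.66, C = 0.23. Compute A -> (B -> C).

0.68

B -> C = min(1, 1 − 0.66 + 0.23) = min(1, 0.57) = 0.57
A -> (B -> C) = min(1, 1 − 0.89 + 0.57) = min(1, 0.68) = 0.68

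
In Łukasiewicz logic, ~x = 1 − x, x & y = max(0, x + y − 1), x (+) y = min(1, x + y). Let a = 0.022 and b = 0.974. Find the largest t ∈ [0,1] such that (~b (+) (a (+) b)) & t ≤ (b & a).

0.000

~b = 1 − 0.974 = 0.026
a (+) b = min(1, 0.022 + 0.974) = min(1, 0.996) = 0.996
~b (+) (a (+) b) = min(1, 0.026 + 0.996) = min(1, 1.022) = 1.000
So the left factor is ~b (+) (a (+) b) = 1.000.
b & a = max(0, 0.974 + 0.022 − 1) = max(0, -0.004) = 0.000
So the right-hand bound is b & a = 0.000.
The residuum of the Łukasiewicz t-norm gives the supremum: min(1, 1 − 1.000 + 0.000).
1 − 1.000 + 0.000 = 0.000, so t = min(1, 0.000) = 0.000.
Check: 1.000 & 0.000 = max(0, 0.000) = 0.000 ≤ 0.000.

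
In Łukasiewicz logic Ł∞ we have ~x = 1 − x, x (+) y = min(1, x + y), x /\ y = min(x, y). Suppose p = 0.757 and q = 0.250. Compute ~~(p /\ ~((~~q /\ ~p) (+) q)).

~q = 1 − 0.250 = 0.750
~~q = 1 − 0.750 = 0.250
~p = 1 − 0.757 = 0.243
~~q /\ ~p = min(0.250, 0.243) = 0.243
(~~q /\ ~p) (+) q = min(1, 0.243 + 0.250) = min(1, 0.493) = 0.493
~((~~q /\ ~p) (+) q) = 1 − 0.493 = 0.507
p /\ ~((~~q /\ ~p) (+) q) = min(0.757, 0.507) = 0.507
~(p /\ ~((~~q /\ ~p) (+) q)) = 1 − 0.507 = 0.493
~~(p /\ ~((~~q /\ ~p) (+) q)) = 1 − 0.493 = 0.507

0.507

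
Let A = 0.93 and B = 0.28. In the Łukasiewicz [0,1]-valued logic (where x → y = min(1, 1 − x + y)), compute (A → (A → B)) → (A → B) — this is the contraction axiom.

0.93

A → B = min(1, 1 − 0.93 + 0.28) = min(1, 0.35) = 0.35
A → (A → B) = min(1, 1 − 0.93 + 0.35) = min(1, 0.42) = 0.42
(A → (A → B)) → (A → B) = min(1, 1 − 0.42 + 0.35) = min(1, 0.93) = 0.93
(The value 0.93 < 1 shows this instance is not satisfied; fails in Ł∞ (the t-norm is not idempotent).)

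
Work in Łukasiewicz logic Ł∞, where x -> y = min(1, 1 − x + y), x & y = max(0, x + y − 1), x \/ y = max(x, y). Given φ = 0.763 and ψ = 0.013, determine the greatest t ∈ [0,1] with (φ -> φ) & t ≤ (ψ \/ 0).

0.013

φ -> φ = min(1, 1 − 0.763 + 0.763) = min(1, 1.000) = 1.000
So the left factor is φ -> φ = 1.000.
ψ \/ 0 = max(0.013, 0.000) = 0.013
So the right-hand bound is ψ \/ 0 = 0.013.
The residuum of the Łukasiewicz t-norm gives the supremum: min(1, 1 − 1.000 + 0.013).
1 − 1.000 + 0.013 = 0.013, so t = min(1, 0.013) = 0.013.
Check: 1.000 & 0.013 = max(0, 0.013) = 0.013 ≤ 0.013.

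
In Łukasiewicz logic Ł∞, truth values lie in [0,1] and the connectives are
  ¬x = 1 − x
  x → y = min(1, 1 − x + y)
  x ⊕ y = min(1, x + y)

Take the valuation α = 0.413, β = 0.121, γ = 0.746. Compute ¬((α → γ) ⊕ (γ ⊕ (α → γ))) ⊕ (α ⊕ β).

α → γ = min(1, 1 − 0.413 + 0.746) = min(1, 1.333) = 1.000
γ ⊕ (α → γ) = min(1, 0.746 + 1.000) = min(1, 1.746) = 1.000
(α → γ) ⊕ (γ ⊕ (α → γ)) = min(1, 1.000 + 1.000) = min(1, 2.000) = 1.000
¬((α → γ) ⊕ (γ ⊕ (α → γ))) = 1 − 1.000 = 0.000
α ⊕ β = min(1, 0.413 + 0.121) = min(1, 0.534) = 0.534
¬((α → γ) ⊕ (γ ⊕ (α → γ))) ⊕ (α ⊕ β) = min(1, 0.000 + 0.534) = min(1, 0.534) = 0.534

0.534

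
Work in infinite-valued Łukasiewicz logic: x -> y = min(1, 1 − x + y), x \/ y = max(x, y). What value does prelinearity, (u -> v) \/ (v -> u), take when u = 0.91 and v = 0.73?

1.00

u -> v = min(1, 1 − 0.91 + 0.73) = min(1, 0.82) = 0.82
v -> u = min(1, 1 − 0.73 + 0.91) = min(1, 1.18) = 1.00
(u -> v) \/ (v -> u) = max(0.82, 1.00) = 1.00
(As expected: a Ł∞-tautology — holds in every MV-chain.)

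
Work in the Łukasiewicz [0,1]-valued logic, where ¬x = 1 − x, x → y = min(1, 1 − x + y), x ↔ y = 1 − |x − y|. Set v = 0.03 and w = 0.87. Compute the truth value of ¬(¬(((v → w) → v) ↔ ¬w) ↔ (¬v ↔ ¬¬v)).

0.04

v → w = min(1, 1 − 0.03 + 0.87) = min(1, 1.84) = 1.00
(v → w) → v = min(1, 1 − 1.00 + 0.03) = min(1, 0.03) = 0.03
¬w = 1 − 0.87 = 0.13
((v → w) → v) ↔ ¬w = 1 − |0.03 − 0.13| = 1 − 0.10 = 0.90
¬(((v → w) → v) ↔ ¬w) = 1 − 0.90 = 0.10
¬v = 1 − 0.03 = 0.97
¬¬v = 1 − 0.97 = 0.03
¬v ↔ ¬¬v = 1 − |0.97 − 0.03| = 1 − 0.94 = 0.06
¬(((v → w) → v) ↔ ¬w) ↔ (¬v ↔ ¬¬v) = 1 − |0.10 − 0.06| = 1 − 0.04 = 0.96
¬(¬(((v → w) → v) ↔ ¬w) ↔ (¬v ↔ ¬¬v)) = 1 − 0.96 = 0.04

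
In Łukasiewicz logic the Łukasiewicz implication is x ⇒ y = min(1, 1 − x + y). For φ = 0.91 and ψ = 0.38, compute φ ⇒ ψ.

φ ⇒ ψ = min(1, 1 − 0.91 + 0.38) = min(1, 0.47) = 0.47
For comparison, the Gödel implication (1 if x ≤ y else y) would give 0.38.

0.47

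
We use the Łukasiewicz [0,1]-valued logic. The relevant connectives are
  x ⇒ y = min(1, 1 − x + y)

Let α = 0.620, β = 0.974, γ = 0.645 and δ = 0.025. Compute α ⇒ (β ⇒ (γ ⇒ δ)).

0.786

γ ⇒ δ = min(1, 1 − 0.645 + 0.025) = min(1, 0.380) = 0.380
β ⇒ (γ ⇒ δ) = min(1, 1 − 0.974 + 0.380) = min(1, 0.406) = 0.406
α ⇒ (β ⇒ (γ ⇒ δ)) = min(1, 1 − 0.620 + 0.406) = min(1, 0.786) = 0.786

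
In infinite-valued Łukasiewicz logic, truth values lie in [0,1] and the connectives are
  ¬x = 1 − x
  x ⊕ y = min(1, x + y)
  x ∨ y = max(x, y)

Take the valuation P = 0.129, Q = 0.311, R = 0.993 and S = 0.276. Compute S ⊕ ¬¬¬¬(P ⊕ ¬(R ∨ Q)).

0.412

R ∨ Q = max(0.993, 0.311) = 0.993
¬(R ∨ Q) = 1 − 0.993 = 0.007
P ⊕ ¬(R ∨ Q) = min(1, 0.129 + 0.007) = min(1, 0.136) = 0.136
¬(P ⊕ ¬(R ∨ Q)) = 1 − 0.136 = 0.864
¬¬(P ⊕ ¬(R ∨ Q)) = 1 − 0.864 = 0.136
¬¬¬(P ⊕ ¬(R ∨ Q)) = 1 − 0.136 = 0.864
¬¬¬¬(P ⊕ ¬(R ∨ Q)) = 1 − 0.864 = 0.136
S ⊕ ¬¬¬¬(P ⊕ ¬(R ∨ Q)) = min(1, 0.276 + 0.136) = min(1, 0.412) = 0.412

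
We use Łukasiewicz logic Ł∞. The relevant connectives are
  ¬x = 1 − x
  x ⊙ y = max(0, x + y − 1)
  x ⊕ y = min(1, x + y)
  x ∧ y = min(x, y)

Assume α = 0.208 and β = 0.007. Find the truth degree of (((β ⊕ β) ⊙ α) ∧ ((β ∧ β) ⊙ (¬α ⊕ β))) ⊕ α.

β ⊕ β = min(1, 0.007 + 0.007) = min(1, 0.014) = 0.014
(β ⊕ β) ⊙ α = max(0, 0.014 + 0.208 − 1) = max(0, -0.778) = 0.000
β ∧ β = min(0.007, 0.007) = 0.007
¬α = 1 − 0.208 = 0.792
¬α ⊕ β = min(1, 0.792 + 0.007) = min(1, 0.799) = 0.799
(β ∧ β) ⊙ (¬α ⊕ β) = max(0, 0.007 + 0.799 − 1) = max(0, -0.194) = 0.000
((β ⊕ β) ⊙ α) ∧ ((β ∧ β) ⊙ (¬α ⊕ β)) = min(0.000, 0.000) = 0.000
(((β ⊕ β) ⊙ α) ∧ ((β ∧ β) ⊙ (¬α ⊕ β))) ⊕ α = min(1, 0.000 + 0.208) = min(1, 0.208) = 0.208

0.208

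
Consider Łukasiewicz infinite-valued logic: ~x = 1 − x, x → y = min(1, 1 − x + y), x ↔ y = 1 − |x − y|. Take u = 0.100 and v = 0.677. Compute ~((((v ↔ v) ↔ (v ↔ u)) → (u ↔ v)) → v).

0.323

v ↔ v = 1 − |0.677 − 0.677| = 1 − 0.000 = 1.000
v ↔ u = 1 − |0.677 − 0.100| = 1 − 0.577 = 0.423
(v ↔ v) ↔ (v ↔ u) = 1 − |1.000 − 0.423| = 1 − 0.577 = 0.423
u ↔ v = 1 − |0.100 − 0.677| = 1 − 0.577 = 0.423
((v ↔ v) ↔ (v ↔ u)) → (u ↔ v) = min(1, 1 − 0.423 + 0.423) = min(1, 1.000) = 1.000
(((v ↔ v) ↔ (v ↔ u)) → (u ↔ v)) → v = min(1, 1 − 1.000 + 0.677) = min(1, 0.677) = 0.677
~((((v ↔ v) ↔ (v ↔ u)) → (u ↔ v)) → v) = 1 − 0.677 = 0.323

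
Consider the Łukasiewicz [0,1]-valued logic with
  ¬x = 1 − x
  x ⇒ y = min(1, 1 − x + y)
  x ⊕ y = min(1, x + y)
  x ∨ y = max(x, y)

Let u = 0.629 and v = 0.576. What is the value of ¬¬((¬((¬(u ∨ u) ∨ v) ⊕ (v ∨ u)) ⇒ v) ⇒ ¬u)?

0.371

u ∨ u = max(0.629, 0.629) = 0.629
¬(u ∨ u) = 1 − 0.629 = 0.371
¬(u ∨ u) ∨ v = max(0.371, 0.576) = 0.576
v ∨ u = max(0.576, 0.629) = 0.629
(¬(u ∨ u) ∨ v) ⊕ (v ∨ u) = min(1, 0.576 + 0.629) = min(1, 1.205) = 1.000
¬((¬(u ∨ u) ∨ v) ⊕ (v ∨ u)) = 1 − 1.000 = 0.000
¬((¬(u ∨ u) ∨ v) ⊕ (v ∨ u)) ⇒ v = min(1, 1 − 0.000 + 0.576) = min(1, 1.576) = 1.000
¬u = 1 − 0.629 = 0.371
(¬((¬(u ∨ u) ∨ v) ⊕ (v ∨ u)) ⇒ v) ⇒ ¬u = min(1, 1 − 1.000 + 0.371) = min(1, 0.371) = 0.371
¬((¬((¬(u ∨ u) ∨ v) ⊕ (v ∨ u)) ⇒ v) ⇒ ¬u) = 1 − 0.371 = 0.629
¬¬((¬((¬(u ∨ u) ∨ v) ⊕ (v ∨ u)) ⇒ v) ⇒ ¬u) = 1 − 0.629 = 0.371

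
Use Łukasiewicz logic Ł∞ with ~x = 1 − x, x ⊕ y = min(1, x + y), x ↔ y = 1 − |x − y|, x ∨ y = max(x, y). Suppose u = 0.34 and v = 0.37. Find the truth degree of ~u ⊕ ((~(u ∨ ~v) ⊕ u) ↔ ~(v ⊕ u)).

1.00

~u = 1 − 0.34 = 0.66
~v = 1 − 0.37 = 0.63
u ∨ ~v = max(0.34, 0.63) = 0.63
~(u ∨ ~v) = 1 − 0.63 = 0.37
~(u ∨ ~v) ⊕ u = min(1, 0.37 + 0.34) = min(1, 0.71) = 0.71
v ⊕ u = min(1, 0.37 + 0.34) = min(1, 0.71) = 0.71
~(v ⊕ u) = 1 − 0.71 = 0.29
(~(u ∨ ~v) ⊕ u) ↔ ~(v ⊕ u) = 1 − |0.71 − 0.29| = 1 − 0.42 = 0.58
~u ⊕ ((~(u ∨ ~v) ⊕ u) ↔ ~(v ⊕ u)) = min(1, 0.66 + 0.58) = min(1, 1.24) = 1.00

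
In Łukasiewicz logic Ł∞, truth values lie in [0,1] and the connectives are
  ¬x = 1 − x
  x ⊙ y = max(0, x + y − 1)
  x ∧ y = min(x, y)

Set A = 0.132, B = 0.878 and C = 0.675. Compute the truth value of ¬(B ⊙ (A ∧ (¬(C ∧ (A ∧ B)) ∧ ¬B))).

A ∧ B = min(0.132, 0.878) = 0.132
C ∧ (A ∧ B) = min(0.675, 0.132) = 0.132
¬(C ∧ (A ∧ B)) = 1 − 0.132 = 0.868
¬B = 1 − 0.878 = 0.122
¬(C ∧ (A ∧ B)) ∧ ¬B = min(0.868, 0.122) = 0.122
A ∧ (¬(C ∧ (A ∧ B)) ∧ ¬B) = min(0.132, 0.122) = 0.122
B ⊙ (A ∧ (¬(C ∧ (A ∧ B)) ∧ ¬B)) = max(0, 0.878 + 0.122 − 1) = max(0, 0.000) = 0.000
¬(B ⊙ (A ∧ (¬(C ∧ (A ∧ B)) ∧ ¬B))) = 1 − 0.000 = 1.000

1.000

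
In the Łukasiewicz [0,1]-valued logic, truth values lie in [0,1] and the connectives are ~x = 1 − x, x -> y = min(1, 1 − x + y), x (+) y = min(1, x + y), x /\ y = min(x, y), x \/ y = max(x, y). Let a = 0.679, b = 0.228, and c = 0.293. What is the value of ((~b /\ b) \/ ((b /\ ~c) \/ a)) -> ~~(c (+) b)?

~b = 1 − 0.228 = 0.772
~b /\ b = min(0.772, 0.228) = 0.228
~c = 1 − 0.293 = 0.707
b /\ ~c = min(0.228, 0.707) = 0.228
(b /\ ~c) \/ a = max(0.228, 0.679) = 0.679
(~b /\ b) \/ ((b /\ ~c) \/ a) = max(0.228, 0.679) = 0.679
c (+) b = min(1, 0.293 + 0.228) = min(1, 0.521) = 0.521
~(c (+) b) = 1 − 0.521 = 0.479
~~(c (+) b) = 1 − 0.479 = 0.521
((~b /\ b) \/ ((b /\ ~c) \/ a)) -> ~~(c (+) b) = min(1, 1 − 0.679 + 0.521) = min(1, 0.842) = 0.842

0.842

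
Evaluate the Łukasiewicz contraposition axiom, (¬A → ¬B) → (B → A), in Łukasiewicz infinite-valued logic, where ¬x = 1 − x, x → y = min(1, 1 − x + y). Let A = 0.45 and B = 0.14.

1.00

¬A = 1 − 0.45 = 0.55
¬B = 1 − 0.14 = 0.86
¬A → ¬B = min(1, 1 − 0.55 + 0.86) = min(1, 1.31) = 1.00
B → A = min(1, 1 − 0.14 + 0.45) = min(1, 1.31) = 1.00
(¬A → ¬B) → (B → A) = min(1, 1 − 1.00 + 1.00) = min(1, 1.00) = 1.00
(As expected: an axiom of Ł∞, always 1.)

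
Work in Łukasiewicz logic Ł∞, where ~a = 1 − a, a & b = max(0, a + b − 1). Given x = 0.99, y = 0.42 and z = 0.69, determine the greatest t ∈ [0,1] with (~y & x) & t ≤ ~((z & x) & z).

1.00

~y = 1 − 0.42 = 0.58
~y & x = max(0, 0.58 + 0.99 − 1) = max(0, 0.57) = 0.57
So the left factor is ~y & x = 0.57.
z & x = max(0, 0.69 + 0.99 − 1) = max(0, 0.68) = 0.68
(z & x) & z = max(0, 0.68 + 0.69 − 1) = max(0, 0.37) = 0.37
~((z & x) & z) = 1 − 0.37 = 0.63
So the right-hand bound is ~((z & x) & z) = 0.63.
The residuum of the Łukasiewicz t-norm gives the supremum: min(1, 1 − 0.57 + 0.63).
1 − 0.57 + 0.63 = 1.06, so t = min(1, 1.06) = 1.00.
Check: 0.57 & 1.00 = max(0, 0.57) = 0.57 ≤ 0.63.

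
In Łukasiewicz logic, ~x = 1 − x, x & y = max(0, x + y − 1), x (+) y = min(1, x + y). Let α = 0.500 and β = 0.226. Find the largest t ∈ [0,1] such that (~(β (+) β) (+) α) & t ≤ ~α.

0.500

β (+) β = min(1, 0.226 + 0.226) = min(1, 0.452) = 0.452
~(β (+) β) = 1 − 0.452 = 0.548
~(β (+) β) (+) α = min(1, 0.548 + 0.500) = min(1, 1.048) = 1.000
So the left factor is ~(β (+) β) (+) α = 1.000.
~α = 1 − 0.500 = 0.500
So the right-hand bound is ~α = 0.500.
The residuum of the Łukasiewicz t-norm gives the supremum: min(1, 1 − 1.000 + 0.500).
1 − 1.000 + 0.500 = 0.500, so t = min(1, 0.500) = 0.500.
Check: 1.000 & 0.500 = max(0, 0.500) = 0.500 ≤ 0.500.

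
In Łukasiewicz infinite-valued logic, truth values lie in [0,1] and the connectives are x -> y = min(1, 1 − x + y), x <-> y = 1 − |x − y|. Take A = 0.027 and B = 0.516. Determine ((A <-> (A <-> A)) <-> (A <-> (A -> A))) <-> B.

A <-> A = 1 − |0.027 − 0.027| = 1 − 0.000 = 1.000
A <-> (A <-> A) = 1 − |0.027 − 1.000| = 1 − 0.973 = 0.027
A -> A = min(1, 1 − 0.027 + 0.027) = min(1, 1.000) = 1.000
A <-> (A -> A) = 1 − |0.027 − 1.000| = 1 − 0.973 = 0.027
(A <-> (A <-> A)) <-> (A <-> (A -> A)) = 1 − |0.027 − 0.027| = 1 − 0.000 = 1.000
((A <-> (A <-> A)) <-> (A <-> (A -> A))) <-> B = 1 − |1.000 − 0.516| = 1 − 0.484 = 0.516

0.516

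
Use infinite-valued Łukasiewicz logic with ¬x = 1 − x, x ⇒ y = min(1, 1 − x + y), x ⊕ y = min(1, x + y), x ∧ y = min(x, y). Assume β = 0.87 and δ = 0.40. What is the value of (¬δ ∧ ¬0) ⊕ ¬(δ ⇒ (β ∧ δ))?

0.60

¬δ = 1 − 0.40 = 0.60
¬0 = 1 − 0.00 = 1.00
¬δ ∧ ¬0 = min(0.60, 1.00) = 0.60
β ∧ δ = min(0.87, 0.40) = 0.40
δ ⇒ (β ∧ δ) = min(1, 1 − 0.40 + 0.40) = min(1, 1.00) = 1.00
¬(δ ⇒ (β ∧ δ)) = 1 − 1.00 = 0.00
(¬δ ∧ ¬0) ⊕ ¬(δ ⇒ (β ∧ δ)) = min(1, 0.60 + 0.00) = min(1, 0.60) = 0.60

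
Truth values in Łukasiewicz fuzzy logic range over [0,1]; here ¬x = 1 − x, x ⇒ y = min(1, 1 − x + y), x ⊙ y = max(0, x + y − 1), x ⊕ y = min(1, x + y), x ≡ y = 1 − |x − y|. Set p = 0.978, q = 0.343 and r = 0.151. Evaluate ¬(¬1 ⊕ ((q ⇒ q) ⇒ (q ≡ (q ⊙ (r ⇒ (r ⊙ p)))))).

¬1 = 1 − 1.000 = 0.000
q ⇒ q = min(1, 1 − 0.343 + 0.343) = min(1, 1.000) = 1.000
r ⊙ p = max(0, 0.151 + 0.978 − 1) = max(0, 0.129) = 0.129
r ⇒ (r ⊙ p) = min(1, 1 − 0.151 + 0.129) = min(1, 0.978) = 0.978
q ⊙ (r ⇒ (r ⊙ p)) = max(0, 0.343 + 0.978 − 1) = max(0, 0.321) = 0.321
q ≡ (q ⊙ (r ⇒ (r ⊙ p))) = 1 − |0.343 − 0.321| = 1 − 0.022 = 0.978
(q ⇒ q) ⇒ (q ≡ (q ⊙ (r ⇒ (r ⊙ p)))) = min(1, 1 − 1.000 + 0.978) = min(1, 0.978) = 0.978
¬1 ⊕ ((q ⇒ q) ⇒ (q ≡ (q ⊙ (r ⇒ (r ⊙ p))))) = min(1, 0.000 + 0.978) = min(1, 0.978) = 0.978
¬(¬1 ⊕ ((q ⇒ q) ⇒ (q ≡ (q ⊙ (r ⇒ (r ⊙ p)))))) = 1 − 0.978 = 0.022

0.022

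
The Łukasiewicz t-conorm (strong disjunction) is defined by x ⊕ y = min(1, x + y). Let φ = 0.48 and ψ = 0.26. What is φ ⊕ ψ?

φ ⊕ ψ = min(1, 0.48 + 0.26) = min(1, 0.74) = 0.74
For comparison, the Gödel t-conorm max(x, y) would give 0.48.

0.74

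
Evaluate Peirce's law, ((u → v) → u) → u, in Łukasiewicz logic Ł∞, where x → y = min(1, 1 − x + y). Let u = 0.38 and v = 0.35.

u → v = min(1, 1 − 0.38 + 0.35) = min(1, 0.97) = 0.97
(u → v) → u = min(1, 1 − 0.97 + 0.38) = min(1, 0.41) = 0.41
((u → v) → u) → u = min(1, 1 − 0.41 + 0.38) = min(1, 0.97) = 0.97
(The value 0.97 < 1 shows this instance is not satisfied; not a Ł∞-tautology in general.)

0.97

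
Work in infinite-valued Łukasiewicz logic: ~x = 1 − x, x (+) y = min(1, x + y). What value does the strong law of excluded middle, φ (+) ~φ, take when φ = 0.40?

~φ = 1 − 0.40 = 0.60
φ (+) ~φ = min(1, 0.40 + 0.60) = min(1, 1.00) = 1.00
(As expected: always 1 in Ł∞ since a ⊕ (1−a) = 1.)

1.00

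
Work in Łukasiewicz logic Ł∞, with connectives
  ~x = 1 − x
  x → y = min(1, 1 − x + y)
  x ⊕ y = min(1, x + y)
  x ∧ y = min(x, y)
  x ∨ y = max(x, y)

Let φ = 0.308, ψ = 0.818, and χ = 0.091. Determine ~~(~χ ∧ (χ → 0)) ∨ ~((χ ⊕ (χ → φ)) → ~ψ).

0.909

~χ = 1 − 0.091 = 0.909
χ → 0 = min(1, 1 − 0.091 + 0.000) = min(1, 0.909) = 0.909
~χ ∧ (χ → 0) = min(0.909, 0.909) = 0.909
~(~χ ∧ (χ → 0)) = 1 − 0.909 = 0.091
~~(~χ ∧ (χ → 0)) = 1 − 0.091 = 0.909
χ → φ = min(1, 1 − 0.091 + 0.308) = min(1, 1.217) = 1.000
χ ⊕ (χ → φ) = min(1, 0.091 + 1.000) = min(1, 1.091) = 1.000
~ψ = 1 − 0.818 = 0.182
(χ ⊕ (χ → φ)) → ~ψ = min(1, 1 − 1.000 + 0.182) = min(1, 0.182) = 0.182
~((χ ⊕ (χ → φ)) → ~ψ) = 1 − 0.182 = 0.818
~~(~χ ∧ (χ → 0)) ∨ ~((χ ⊕ (χ → φ)) → ~ψ) = max(0.909, 0.818) = 0.909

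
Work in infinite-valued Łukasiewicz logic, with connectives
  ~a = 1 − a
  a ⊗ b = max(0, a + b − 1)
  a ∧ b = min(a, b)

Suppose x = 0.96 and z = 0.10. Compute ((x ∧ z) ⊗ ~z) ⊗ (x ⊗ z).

0.00

x ∧ z = min(0.96, 0.10) = 0.10
~z = 1 − 0.10 = 0.90
(x ∧ z) ⊗ ~z = max(0, 0.10 + 0.90 − 1) = max(0, 0.00) = 0.00
x ⊗ z = max(0, 0.96 + 0.10 − 1) = max(0, 0.06) = 0.06
((x ∧ z) ⊗ ~z) ⊗ (x ⊗ z) = max(0, 0.00 + 0.06 − 1) = max(0, -0.94) = 0.00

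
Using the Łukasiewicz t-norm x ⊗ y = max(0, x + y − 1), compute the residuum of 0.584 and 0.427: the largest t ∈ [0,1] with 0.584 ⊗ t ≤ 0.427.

0.843

The residuum of the Łukasiewicz t-norm gives the supremum: min(1, 1 − 0.584 + 0.427).
1 − 0.584 + 0.427 = 0.843, so t = min(1, 0.843) = 0.843.
Check: 0.584 ⊗ 0.843 = max(0, 0.427) = 0.427 ≤ 0.427.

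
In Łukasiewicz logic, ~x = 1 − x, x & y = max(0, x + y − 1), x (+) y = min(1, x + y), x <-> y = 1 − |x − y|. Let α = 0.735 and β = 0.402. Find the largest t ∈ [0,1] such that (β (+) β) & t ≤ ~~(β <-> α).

0.863

β (+) β = min(1, 0.402 + 0.402) = min(1, 0.804) = 0.804
So the left factor is β (+) β = 0.804.
β <-> α = 1 − |0.402 − 0.735| = 1 − 0.333 = 0.667
~(β <-> α) = 1 − 0.667 = 0.333
~~(β <-> α) = 1 − 0.333 = 0.667
So the right-hand bound is ~~(β <-> α) = 0.667.
The residuum of the Łukasiewicz t-norm gives the supremum: min(1, 1 − 0.804 + 0.667).
1 − 0.804 + 0.667 = 0.863, so t = min(1, 0.863) = 0.863.
Check: 0.804 & 0.863 = max(0, 0.667) = 0.667 ≤ 0.667.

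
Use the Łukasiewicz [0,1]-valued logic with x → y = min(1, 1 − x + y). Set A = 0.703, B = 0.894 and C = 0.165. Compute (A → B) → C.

A → B = min(1, 1 − 0.703 + 0.894) = min(1, 1.191) = 1.000
(A → B) → C = min(1, 1 − 1.000 + 0.165) = min(1, 0.165) = 0.165

0.165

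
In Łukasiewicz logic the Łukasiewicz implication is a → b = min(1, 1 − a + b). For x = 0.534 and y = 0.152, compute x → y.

x → y = min(1, 1 − 0.534 + 0.152) = min(1, 0.618) = 0.618
For comparison, the Gödel implication (1 if a ≤ b else b) would give 0.152.

0.618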